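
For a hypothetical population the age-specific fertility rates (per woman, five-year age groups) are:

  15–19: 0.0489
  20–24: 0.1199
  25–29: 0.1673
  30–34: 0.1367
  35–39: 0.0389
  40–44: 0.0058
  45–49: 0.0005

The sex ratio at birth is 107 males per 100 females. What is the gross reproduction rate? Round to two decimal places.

Proportion female at birth = 100 / (100 + 107) = 0.48309.
Sum of ASFRs = 0.0489 + 0.1199 + 0.1673 + 0.1367 + 0.0389 + 0.0058 + 0.0005 = 0.5180
TFR = 5 × 0.5180 = 2.59
GRR = 0.48309 × 2.59 = 1.25120

1.25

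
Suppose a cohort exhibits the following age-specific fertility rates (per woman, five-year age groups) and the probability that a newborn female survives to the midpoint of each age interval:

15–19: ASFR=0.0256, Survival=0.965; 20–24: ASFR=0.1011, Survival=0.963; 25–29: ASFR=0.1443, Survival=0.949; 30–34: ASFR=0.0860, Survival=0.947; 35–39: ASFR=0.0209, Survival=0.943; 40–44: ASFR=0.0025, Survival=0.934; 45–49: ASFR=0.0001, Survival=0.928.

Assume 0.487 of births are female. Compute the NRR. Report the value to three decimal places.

0.883

Proportion female at birth = 0.487.
Survival-weighted fertility by age (5·fₓ·Sₓ):
  15–19: 5 × 0.0256 × 0.965 = 0.12352
  20–24: 5 × 0.1011 × 0.963 = 0.48680
  25–29: 5 × 0.1443 × 0.949 = 0.68470
  30–34: 5 × 0.0860 × 0.947 = 0.40721
  35–39: 5 × 0.0209 × 0.943 = 0.09854
  40–44: 5 × 0.0025 × 0.934 = 0.01168
  45–49: 5 × 0.0001 × 0.928 = 0.00046
Sum = 1.81291
NRR = 0.487 × 1.81291 = 0.88289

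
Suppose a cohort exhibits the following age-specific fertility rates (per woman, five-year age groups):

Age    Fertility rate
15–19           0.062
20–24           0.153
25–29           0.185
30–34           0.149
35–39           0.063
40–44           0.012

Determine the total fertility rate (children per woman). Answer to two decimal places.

3.12

Sum of ASFRs = 0.062 + 0.153 + 0.185 + 0.149 + 0.063 + 0.012 = 0.624
TFR = 5 × 0.624 = 3.12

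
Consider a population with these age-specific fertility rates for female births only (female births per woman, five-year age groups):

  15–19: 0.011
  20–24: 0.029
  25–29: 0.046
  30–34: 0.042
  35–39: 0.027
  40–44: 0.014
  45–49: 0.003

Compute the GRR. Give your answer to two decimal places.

0.86

Sum of female ASFRs = 0.011 + 0.029 + 0.046 + 0.042 + 0.027 + 0.014 + 0.003 = 0.172
GRR = 5 × 0.172 = 0.86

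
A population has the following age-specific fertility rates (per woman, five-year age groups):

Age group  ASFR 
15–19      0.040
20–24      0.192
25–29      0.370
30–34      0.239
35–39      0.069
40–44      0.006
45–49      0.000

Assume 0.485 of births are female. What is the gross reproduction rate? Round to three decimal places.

2.221

Proportion female at birth = 0.485.
Sum of ASFRs = 0.040 + 0.192 + 0.370 + 0.239 + 0.069 + 0.006 + 0.000 = 0.916
TFR = 5 × 0.916 = 4.58
GRR = 0.485 × 4.58 = 2.22130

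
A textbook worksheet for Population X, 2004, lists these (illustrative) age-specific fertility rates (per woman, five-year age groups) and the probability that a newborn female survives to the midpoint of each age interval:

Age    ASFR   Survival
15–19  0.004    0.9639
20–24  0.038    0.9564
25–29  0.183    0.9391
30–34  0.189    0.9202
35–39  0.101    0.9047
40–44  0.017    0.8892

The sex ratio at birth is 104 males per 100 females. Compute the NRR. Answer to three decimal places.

Proportion female at birth = 100 / (100 + 104) = 0.49020.
Per-age-group product (5 × ASFR × survival probability):
  15–19: 5 × 0.004 × 0.9639 = 0.01928
  20–24: 5 × 0.038 × 0.9564 = 0.18172
  25–29: 5 × 0.183 × 0.9391 = 0.85928
  30–34: 5 × 0.189 × 0.9202 = 0.86959
  35–39: 5 × 0.101 × 0.9047 = 0.45687
  40–44: 5 × 0.017 × 0.8892 = 0.07558
Sum = 2.46232
NRR = 0.49020 × 2.46232 = 1.20703

1.207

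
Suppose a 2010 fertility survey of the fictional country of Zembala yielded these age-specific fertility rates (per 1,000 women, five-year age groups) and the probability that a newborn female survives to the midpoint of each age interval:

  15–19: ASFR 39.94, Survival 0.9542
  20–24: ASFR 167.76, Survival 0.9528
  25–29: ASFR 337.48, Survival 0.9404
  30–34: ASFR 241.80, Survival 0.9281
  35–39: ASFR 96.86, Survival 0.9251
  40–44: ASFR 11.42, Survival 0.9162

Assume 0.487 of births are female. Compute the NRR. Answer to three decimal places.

2.045

Proportion female at birth = 0.487.
Per-age-group product (5 × ASFR × survival probability):
  15–19: 5 × 39.94/1000 × 0.9542 = 0.19055
  20–24: 5 × 167.76/1000 × 0.9528 = 0.79921
  25–29: 5 × 337.48/1000 × 0.9404 = 1.58683
  30–34: 5 × 241.80/1000 × 0.9281 = 1.12207
  35–39: 5 × 96.86/1000 × 0.9251 = 0.44803
  40–44: 5 × 11.42/1000 × 0.9162 = 0.05232
Sum = 4.19901
NRR = 0.487 × 4.19901 = 2.04492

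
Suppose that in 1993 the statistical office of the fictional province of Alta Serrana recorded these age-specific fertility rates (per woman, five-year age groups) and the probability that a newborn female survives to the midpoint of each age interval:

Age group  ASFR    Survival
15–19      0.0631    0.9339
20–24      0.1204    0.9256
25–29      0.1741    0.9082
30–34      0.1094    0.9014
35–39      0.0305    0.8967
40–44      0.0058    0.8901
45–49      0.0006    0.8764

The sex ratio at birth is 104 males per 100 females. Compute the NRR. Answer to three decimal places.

1.128

Proportion female at birth = 100 / (100 + 104) = 0.49020.
Each age group contributes 5 × ASFR × survival:
  15–19: 5 × 0.0631 × 0.9339 = 0.29465
  20–24: 5 × 0.1204 × 0.9256 = 0.55721
  25–29: 5 × 0.1741 × 0.9082 = 0.79059
  30–34: 5 × 0.1094 × 0.9014 = 0.49307
  35–39: 5 × 0.0305 × 0.8967 = 0.13675
  40–44: 5 × 0.0058 × 0.8901 = 0.02581
  45–49: 5 × 0.0006 × 0.8764 = 0.00263
Sum = 2.30071
NRR = 0.49020 × 2.30071 = 1.12781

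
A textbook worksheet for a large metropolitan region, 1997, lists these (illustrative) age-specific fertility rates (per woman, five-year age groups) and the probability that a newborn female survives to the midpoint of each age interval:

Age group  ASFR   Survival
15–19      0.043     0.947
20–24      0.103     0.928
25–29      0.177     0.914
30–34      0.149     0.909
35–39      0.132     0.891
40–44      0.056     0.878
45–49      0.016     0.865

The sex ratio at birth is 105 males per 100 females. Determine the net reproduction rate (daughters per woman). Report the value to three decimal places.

Proportion female at birth = 100 / (100 + 105) = 0.48780.
Per-age-group product (5 × ASFR × survival probability):
  15–19: 5 × 0.043 × 0.947 = 0.20361
  20–24: 5 × 0.103 × 0.928 = 0.47792
  25–29: 5 × 0.177 × 0.914 = 0.80889
  30–34: 5 × 0.149 × 0.909 = 0.67721
  35–39: 5 × 0.132 × 0.891 = 0.58806
  40–44: 5 × 0.056 × 0.878 = 0.24584
  45–49: 5 × 0.016 × 0.865 = 0.06920
Sum = 3.07073
NRR = 0.48780 × 3.07073 = 1.49790
NRR > 1, so each generation more than replaces itself.

1.498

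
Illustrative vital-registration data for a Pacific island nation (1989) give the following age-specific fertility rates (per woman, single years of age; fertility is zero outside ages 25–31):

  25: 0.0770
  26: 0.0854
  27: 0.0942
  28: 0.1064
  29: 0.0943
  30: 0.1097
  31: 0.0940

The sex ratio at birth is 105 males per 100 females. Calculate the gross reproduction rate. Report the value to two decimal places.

0.32

Proportion female at birth = 100 / (100 + 105) = 0.48780.
Sum of ASFRs = 0.0770 + 0.0854 + 0.0942 + 0.1064 + 0.0943 + 0.1097 + 0.0940 = 0.6610
TFR = 0.661
GRR = 0.48780 × 0.661 = 0.32244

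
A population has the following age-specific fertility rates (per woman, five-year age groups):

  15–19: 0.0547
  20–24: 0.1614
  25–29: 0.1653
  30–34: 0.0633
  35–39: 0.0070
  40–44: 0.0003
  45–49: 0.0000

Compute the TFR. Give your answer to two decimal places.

Sum of ASFRs = 0.0547 + 0.1614 + 0.1653 + 0.0633 + 0.0070 + 0.0003 + 0.0000 = 0.4520
TFR = 5 × 0.4520 = 2.26

2.26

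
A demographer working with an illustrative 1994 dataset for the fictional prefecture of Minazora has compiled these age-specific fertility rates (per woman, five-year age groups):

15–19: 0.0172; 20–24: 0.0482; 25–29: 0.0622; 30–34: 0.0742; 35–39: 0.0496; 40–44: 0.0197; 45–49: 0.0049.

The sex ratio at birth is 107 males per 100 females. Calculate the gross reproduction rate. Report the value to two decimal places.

0.67

Proportion female at birth = 100 / (100 + 107) = 0.48309.
Sum of ASFRs = 0.0172 + 0.0482 + 0.0622 + 0.0742 + 0.0496 + 0.0197 + 0.0049 = 0.2760
TFR = 5 × 0.2760 = 1.38
GRR = 0.48309 × 1.38 = 0.66666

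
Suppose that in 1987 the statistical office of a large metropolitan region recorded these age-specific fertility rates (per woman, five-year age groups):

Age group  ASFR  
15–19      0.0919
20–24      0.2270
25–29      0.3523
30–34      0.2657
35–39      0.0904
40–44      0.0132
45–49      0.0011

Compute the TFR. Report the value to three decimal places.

Sum of ASFRs = 0.0919 + 0.2270 + 0.3523 + 0.2657 + 0.0904 + 0.0132 + 0.0011 = 1.0416
TFR = 5 × 1.0416 = 5.208

5.208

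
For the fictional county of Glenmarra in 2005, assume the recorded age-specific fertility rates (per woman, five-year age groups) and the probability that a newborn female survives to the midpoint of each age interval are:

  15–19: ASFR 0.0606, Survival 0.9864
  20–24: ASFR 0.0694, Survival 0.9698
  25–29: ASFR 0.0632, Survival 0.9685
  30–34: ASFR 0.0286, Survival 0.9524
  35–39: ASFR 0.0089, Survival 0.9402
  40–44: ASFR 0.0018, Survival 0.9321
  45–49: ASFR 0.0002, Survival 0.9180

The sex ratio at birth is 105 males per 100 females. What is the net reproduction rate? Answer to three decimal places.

Proportion female at birth = 100 / (100 + 105) = 0.48780.
Per-age-group product (5 × ASFR × survival probability):
  15–19: 5 × 0.0606 × 0.9864 = 0.29888
  20–24: 5 × 0.0694 × 0.9698 = 0.33652
  25–29: 5 × 0.0632 × 0.9685 = 0.30605
  30–34: 5 × 0.0286 × 0.9524 = 0.13619
  35–39: 5 × 0.0089 × 0.9402 = 0.04184
  40–44: 5 × 0.0018 × 0.9321 = 0.00839
  45–49: 5 × 0.0002 × 0.9180 = 0.00092
Sum = 1.12879
NRR = 0.48780 × 1.12879 = 0.55062

0.551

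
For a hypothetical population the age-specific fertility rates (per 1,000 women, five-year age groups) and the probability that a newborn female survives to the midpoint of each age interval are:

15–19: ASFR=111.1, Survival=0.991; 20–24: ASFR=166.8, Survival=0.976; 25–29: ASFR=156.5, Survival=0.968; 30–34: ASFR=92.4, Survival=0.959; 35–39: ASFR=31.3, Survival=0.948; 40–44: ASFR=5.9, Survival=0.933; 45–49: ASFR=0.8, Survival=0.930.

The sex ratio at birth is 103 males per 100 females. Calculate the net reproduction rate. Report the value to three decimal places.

Proportion female at birth = 100 / (100 + 103) = 0.49261.
Each age group contributes 5 × ASFR × survival:
  15–19: 5 × 111.1/1000 × 0.991 = 0.55050
  20–24: 5 × 166.8/1000 × 0.976 = 0.81398
  25–29: 5 × 156.5/1000 × 0.968 = 0.75746
  30–34: 5 × 92.4/1000 × 0.959 = 0.44306
  35–39: 5 × 31.3/1000 × 0.948 = 0.14836
  40–44: 5 × 5.9/1000 × 0.933 = 0.02752
  45–49: 5 × 0.8/1000 × 0.930 = 0.00372
Sum = 2.74460
NRR = 0.49261 × 2.74460 = 1.35202

1.352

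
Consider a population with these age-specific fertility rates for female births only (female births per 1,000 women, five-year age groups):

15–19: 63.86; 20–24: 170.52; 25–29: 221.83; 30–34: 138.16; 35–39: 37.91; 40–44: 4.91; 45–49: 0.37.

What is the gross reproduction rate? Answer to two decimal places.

Sum of female ASFRs = 63.86 + 170.52 + 221.83 + 138.16 + 37.91 + 4.91 + 0.37 = 637.56
GRR = 5 × 637.56 / 1000 = 3.1878

3.19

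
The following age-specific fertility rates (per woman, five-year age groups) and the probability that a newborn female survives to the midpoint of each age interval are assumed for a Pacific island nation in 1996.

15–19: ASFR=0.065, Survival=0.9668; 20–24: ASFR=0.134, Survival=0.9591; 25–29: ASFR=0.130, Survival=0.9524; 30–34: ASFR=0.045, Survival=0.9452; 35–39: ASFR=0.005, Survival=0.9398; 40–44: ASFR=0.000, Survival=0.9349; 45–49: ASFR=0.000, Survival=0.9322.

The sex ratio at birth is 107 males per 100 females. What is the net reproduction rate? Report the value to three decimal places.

0.875

Proportion female at birth = 100 / (100 + 107) = 0.48309.
Each age group contributes 5 × ASFR × survival:
  15–19: 5 × 0.065 × 0.9668 = 0.31421
  20–24: 5 × 0.134 × 0.9591 = 0.64260
  25–29: 5 × 0.130 × 0.9524 = 0.61906
  30–34: 5 × 0.045 × 0.9452 = 0.21267
  35–39: 5 × 0.005 × 0.9398 = 0.02350
  40–44: 5 × 0.000 × 0.9349 = 0.00000
  45–49: 5 × 0.000 × 0.9322 = 0.00000
Sum = 1.81204
NRR = 0.48309 × 1.81204 = 0.87538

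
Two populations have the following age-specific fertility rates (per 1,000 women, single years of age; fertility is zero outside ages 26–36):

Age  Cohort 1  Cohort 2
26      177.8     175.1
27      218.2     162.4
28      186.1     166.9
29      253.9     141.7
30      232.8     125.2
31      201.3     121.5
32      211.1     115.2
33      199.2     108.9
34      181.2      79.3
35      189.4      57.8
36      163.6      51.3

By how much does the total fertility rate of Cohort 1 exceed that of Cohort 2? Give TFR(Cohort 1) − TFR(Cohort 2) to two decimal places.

0.91

Cohort 1:
  Sum of ASFRs = 177.8 + 218.2 + 186.1 + 253.9 + 232.8 + 201.3 + 211.1 + 199.2 + 181.2 + 189.4 + 163.6 = 2214.6
  TFR = 2214.6 / 1000 = 2.2146
Cohort 2:
  Sum of ASFRs = 175.1 + 162.4 + 166.9 + 141.7 + 125.2 + 121.5 + 115.2 + 108.9 + 79.3 + 57.8 + 51.3 = 1305.3
  TFR = 1305.3 / 1000 = 1.3053
Difference = 2.2146 − 1.3053 = 0.9093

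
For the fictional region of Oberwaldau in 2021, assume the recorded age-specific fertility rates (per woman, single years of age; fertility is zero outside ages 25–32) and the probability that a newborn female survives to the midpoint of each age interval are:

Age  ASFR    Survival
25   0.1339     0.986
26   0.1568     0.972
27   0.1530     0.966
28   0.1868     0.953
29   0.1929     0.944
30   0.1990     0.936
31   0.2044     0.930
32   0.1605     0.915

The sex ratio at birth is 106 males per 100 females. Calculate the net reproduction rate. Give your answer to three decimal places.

Proportion female at birth = 100 / (100 + 106) = 0.48544.
Each age group contributes 1 × ASFR × survival:
  25: 1 × 0.1339 × 0.986 = 0.13203
  26: 1 × 0.1568 × 0.972 = 0.15241
  27: 1 × 0.1530 × 0.966 = 0.14780
  28: 1 × 0.1868 × 0.953 = 0.17802
  29: 1 × 0.1929 × 0.944 = 0.18210
  30: 1 × 0.1990 × 0.936 = 0.18626
  31: 1 × 0.2044 × 0.930 = 0.19009
  32: 1 × 0.1605 × 0.915 = 0.14686
Sum = 1.31557
NRR = 0.48544 × 1.31557 = 0.63863
NRR < 1, so the cohort does not fully replace itself.

0.639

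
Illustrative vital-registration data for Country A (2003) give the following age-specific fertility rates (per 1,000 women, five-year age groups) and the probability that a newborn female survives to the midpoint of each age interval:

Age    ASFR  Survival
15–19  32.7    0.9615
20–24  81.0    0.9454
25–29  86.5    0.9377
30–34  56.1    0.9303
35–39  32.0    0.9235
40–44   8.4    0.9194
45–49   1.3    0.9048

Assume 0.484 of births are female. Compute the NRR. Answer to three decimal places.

Proportion female at birth = 0.484.
Each age group contributes 5 × ASFR × survival:
  15–19: 5 × 32.7/1000 × 0.9615 = 0.15721
  20–24: 5 × 81.0/1000 × 0.9454 = 0.38289
  25–29: 5 × 86.5/1000 × 0.9377 = 0.40556
  30–34: 5 × 56.1/1000 × 0.9303 = 0.26095
  35–39: 5 × 32.0/1000 × 0.9235 = 0.14776
  40–44: 5 × 8.4/1000 × 0.9194 = 0.03861
  45–49: 5 × 1.3/1000 × 0.9048 = 0.00588
Sum = 1.39886
NRR = 0.484 × 1.39886 = 0.67705

0.677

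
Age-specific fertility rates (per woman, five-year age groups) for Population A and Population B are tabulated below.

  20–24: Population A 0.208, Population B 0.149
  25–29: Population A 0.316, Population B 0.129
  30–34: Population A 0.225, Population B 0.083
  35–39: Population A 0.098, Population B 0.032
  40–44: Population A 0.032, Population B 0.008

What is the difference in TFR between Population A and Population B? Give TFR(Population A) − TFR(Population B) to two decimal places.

Population A:
  Sum of ASFRs = 0.208 + 0.316 + 0.225 + 0.098 + 0.032 = 0.879
  TFR = 5 × 0.879 = 4.395
Population B:
  Sum of ASFRs = 0.149 + 0.129 + 0.083 + 0.032 + 0.008 = 0.401
  TFR = 5 × 0.401 = 2.005
Difference = 4.395 − 2.005 = 2.39

2.39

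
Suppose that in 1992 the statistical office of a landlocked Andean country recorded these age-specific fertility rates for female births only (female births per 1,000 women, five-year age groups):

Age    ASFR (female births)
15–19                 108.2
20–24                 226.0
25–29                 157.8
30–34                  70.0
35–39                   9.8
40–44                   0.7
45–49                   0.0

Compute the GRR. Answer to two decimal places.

2.86

Sum of female ASFRs = 108.2 + 226.0 + 157.8 + 70.0 + 9.8 + 0.7 + 0.0 = 572.5
GRR = 5 × 572.5 / 1000 = 2.8625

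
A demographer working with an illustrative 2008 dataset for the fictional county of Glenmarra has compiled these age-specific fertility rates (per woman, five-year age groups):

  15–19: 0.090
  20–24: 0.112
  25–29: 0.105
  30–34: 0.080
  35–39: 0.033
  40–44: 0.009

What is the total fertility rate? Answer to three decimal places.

2.145

Sum of ASFRs = 0.090 + 0.112 + 0.105 + 0.080 + 0.033 + 0.009 = 0.429
TFR = 5 × 0.429 = 2.145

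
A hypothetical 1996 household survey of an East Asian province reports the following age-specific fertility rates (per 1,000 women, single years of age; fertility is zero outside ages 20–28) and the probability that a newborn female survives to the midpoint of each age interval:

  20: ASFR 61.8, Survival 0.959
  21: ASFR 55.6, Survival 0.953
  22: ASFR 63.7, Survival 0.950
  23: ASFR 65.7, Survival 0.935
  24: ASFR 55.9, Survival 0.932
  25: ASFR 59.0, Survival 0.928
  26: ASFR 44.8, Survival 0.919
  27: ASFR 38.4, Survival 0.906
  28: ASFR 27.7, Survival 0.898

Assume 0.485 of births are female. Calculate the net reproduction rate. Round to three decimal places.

0.214

Proportion female at birth = 0.485.
Survival-weighted fertility by age (1·fₓ·Sₓ):
  20: 1 × 61.8/1000 × 0.959 = 0.05927
  21: 1 × 55.6/1000 × 0.953 = 0.05299
  22: 1 × 63.7/1000 × 0.950 = 0.06052
  23: 1 × 65.7/1000 × 0.935 = 0.06143
  24: 1 × 55.9/1000 × 0.932 = 0.05210
  25: 1 × 59.0/1000 × 0.928 = 0.05475
  26: 1 × 44.8/1000 × 0.919 = 0.04117
  27: 1 × 38.4/1000 × 0.906 = 0.03479
  28: 1 × 27.7/1000 × 0.898 = 0.02487
Sum = 0.44189
NRR = 0.485 × 0.44189 = 0.21432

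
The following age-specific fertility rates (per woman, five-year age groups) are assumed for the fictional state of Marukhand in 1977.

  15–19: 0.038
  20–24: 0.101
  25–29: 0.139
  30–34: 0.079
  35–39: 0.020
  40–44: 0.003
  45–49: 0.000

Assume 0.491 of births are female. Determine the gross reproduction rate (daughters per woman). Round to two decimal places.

0.93

Proportion female at birth = 0.491.
Sum of ASFRs = 0.038 + 0.101 + 0.139 + 0.079 + 0.020 + 0.003 + 0.000 = 0.380
TFR = 5 × 0.380 = 1.9
GRR = 0.491 × 1.9 = 0.93290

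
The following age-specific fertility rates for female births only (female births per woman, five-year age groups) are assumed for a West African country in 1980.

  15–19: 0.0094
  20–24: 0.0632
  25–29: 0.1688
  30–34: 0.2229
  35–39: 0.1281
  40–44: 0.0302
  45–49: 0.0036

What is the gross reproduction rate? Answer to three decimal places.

Sum of female ASFRs = 0.0094 + 0.0632 + 0.1688 + 0.2229 + 0.1281 + 0.0302 + 0.0036 = 0.6262
GRR = 5 × 0.6262 = 3.131

3.131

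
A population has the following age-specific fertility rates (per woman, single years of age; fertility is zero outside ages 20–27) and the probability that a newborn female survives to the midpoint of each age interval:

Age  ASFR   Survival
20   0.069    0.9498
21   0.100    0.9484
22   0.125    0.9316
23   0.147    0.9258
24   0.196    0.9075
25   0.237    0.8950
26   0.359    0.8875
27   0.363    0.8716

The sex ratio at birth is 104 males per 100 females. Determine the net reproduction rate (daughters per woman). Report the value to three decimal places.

Proportion female at birth = 100 / (100 + 104) = 0.49020.
Each age group contributes 1 × ASFR × survival:
  20: 1 × 0.069 × 0.9498 = 0.06554
  21: 1 × 0.100 × 0.9484 = 0.09484
  22: 1 × 0.125 × 0.9316 = 0.11645
  23: 1 × 0.147 × 0.9258 = 0.13609
  24: 1 × 0.196 × 0.9075 = 0.17787
  25: 1 × 0.237 × 0.8950 = 0.21212
  26: 1 × 0.359 × 0.8875 = 0.31861
  27: 1 × 0.363 × 0.8716 = 0.31639
Sum = 1.43791
NRR = 0.49020 × 1.43791 = 0.70486

0.705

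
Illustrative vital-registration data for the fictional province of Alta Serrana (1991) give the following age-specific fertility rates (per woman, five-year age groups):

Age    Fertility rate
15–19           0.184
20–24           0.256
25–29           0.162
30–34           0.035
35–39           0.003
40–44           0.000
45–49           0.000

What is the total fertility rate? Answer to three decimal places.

Sum of ASFRs = 0.184 + 0.256 + 0.162 + 0.035 + 0.003 + 0.000 + 0.000 = 0.640
TFR = 5 × 0.640 = 3.2

3.200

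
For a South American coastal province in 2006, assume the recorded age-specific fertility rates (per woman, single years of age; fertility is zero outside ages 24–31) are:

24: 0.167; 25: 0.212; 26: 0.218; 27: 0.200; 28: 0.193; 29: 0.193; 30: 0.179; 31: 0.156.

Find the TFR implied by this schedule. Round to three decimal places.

1.518

Sum of ASFRs = 0.167 + 0.212 + 0.218 + 0.200 + 0.193 + 0.193 + 0.179 + 0.156 = 1.518
TFR = 1.518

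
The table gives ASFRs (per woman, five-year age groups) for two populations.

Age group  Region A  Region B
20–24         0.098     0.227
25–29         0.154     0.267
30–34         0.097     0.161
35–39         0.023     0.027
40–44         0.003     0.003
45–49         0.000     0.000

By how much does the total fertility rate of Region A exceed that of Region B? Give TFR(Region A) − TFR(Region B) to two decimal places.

Region A:
  Sum of ASFRs = 0.098 + 0.154 + 0.097 + 0.023 + 0.003 + 0.000 = 0.375
  TFR = 5 × 0.375 = 1.875
Region B:
  Sum of ASFRs = 0.227 + 0.267 + 0.161 + 0.027 + 0.003 + 0.000 = 0.685
  TFR = 5 × 0.685 = 3.425
Difference = 1.875 − 3.425 = -1.55

-1.55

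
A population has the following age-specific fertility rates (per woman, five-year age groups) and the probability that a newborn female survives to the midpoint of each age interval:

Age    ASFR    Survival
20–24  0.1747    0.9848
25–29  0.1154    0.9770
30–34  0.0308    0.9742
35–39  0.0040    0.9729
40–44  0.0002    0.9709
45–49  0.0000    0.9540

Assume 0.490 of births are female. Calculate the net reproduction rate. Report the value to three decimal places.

0.781

Proportion female at birth = 0.490.
Per-age-group product (5 × ASFR × survival probability):
  20–24: 5 × 0.1747 × 0.9848 = 0.86022
  25–29: 5 × 0.1154 × 0.9770 = 0.56373
  30–34: 5 × 0.0308 × 0.9742 = 0.15003
  35–39: 5 × 0.0040 × 0.9729 = 0.01946
  40–44: 5 × 0.0002 × 0.9709 = 0.00097
  45–49: 5 × 0.0000 × 0.9540 = 0.00000
Sum = 1.59441
NRR = 0.490 × 1.59441 = 0.78126
NRR < 1, so the cohort does not fully replace itself.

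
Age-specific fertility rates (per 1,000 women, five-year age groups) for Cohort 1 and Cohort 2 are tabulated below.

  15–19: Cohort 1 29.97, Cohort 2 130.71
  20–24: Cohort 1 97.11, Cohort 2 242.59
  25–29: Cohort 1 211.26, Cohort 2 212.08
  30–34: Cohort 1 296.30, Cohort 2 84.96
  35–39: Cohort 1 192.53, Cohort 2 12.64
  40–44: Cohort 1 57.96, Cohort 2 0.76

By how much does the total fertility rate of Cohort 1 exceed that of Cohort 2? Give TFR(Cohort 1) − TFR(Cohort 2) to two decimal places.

Cohort 1:
  Sum of ASFRs = 29.97 + 97.11 + 211.26 + 296.30 + 192.53 + 57.96 = 885.13
  TFR = 5 × 885.13 / 1000 = 4.42565
Cohort 2:
  Sum of ASFRs = 130.71 + 242.59 + 212.08 + 84.96 + 12.64 + 0.76 = 683.74
  TFR = 5 × 683.74 / 1000 = 3.4187
Difference = 4.42565 − 3.4187 = 1.00695

1.01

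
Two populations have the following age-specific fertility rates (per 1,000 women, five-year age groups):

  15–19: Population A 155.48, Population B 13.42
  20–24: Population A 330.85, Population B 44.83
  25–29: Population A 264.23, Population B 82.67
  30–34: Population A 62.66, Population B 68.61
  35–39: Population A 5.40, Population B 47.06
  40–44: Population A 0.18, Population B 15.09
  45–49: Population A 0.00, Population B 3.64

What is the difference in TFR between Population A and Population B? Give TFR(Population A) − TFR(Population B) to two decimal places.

2.72

Population A:
  Sum of ASFRs = 155.48 + 330.85 + 264.23 + 62.66 + 5.40 + 0.18 + 0.00 = 818.80
  TFR = 5 × 818.80 / 1000 = 4.094
Population B:
  Sum of ASFRs = 13.42 + 44.83 + 82.67 + 68.61 + 47.06 + 15.09 + 3.64 = 275.32
  TFR = 5 × 275.32 / 1000 = 1.3766
Difference = 4.094 − 1.3766 = 2.7174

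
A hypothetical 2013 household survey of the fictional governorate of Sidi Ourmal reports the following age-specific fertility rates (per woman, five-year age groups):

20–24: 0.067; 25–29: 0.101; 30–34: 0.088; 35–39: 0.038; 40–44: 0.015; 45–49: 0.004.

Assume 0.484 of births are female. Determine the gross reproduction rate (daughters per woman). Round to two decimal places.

Proportion female at birth = 0.484.
Sum of ASFRs = 0.067 + 0.101 + 0.088 + 0.038 + 0.015 + 0.004 = 0.313
TFR = 5 × 0.313 = 1.565
GRR = 0.484 × 1.565 = 0.75746

0.76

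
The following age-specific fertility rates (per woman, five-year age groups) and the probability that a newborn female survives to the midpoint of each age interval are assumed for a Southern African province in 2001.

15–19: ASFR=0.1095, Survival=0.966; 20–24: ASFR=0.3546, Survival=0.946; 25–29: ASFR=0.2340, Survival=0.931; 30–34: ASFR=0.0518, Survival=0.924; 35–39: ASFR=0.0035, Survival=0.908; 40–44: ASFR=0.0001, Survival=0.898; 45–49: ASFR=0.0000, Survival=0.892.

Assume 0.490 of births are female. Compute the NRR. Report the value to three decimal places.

1.740

Proportion female at birth = 0.490.
Per-age-group product (5 × ASFR × survival probability):
  15–19: 5 × 0.1095 × 0.966 = 0.52889
  20–24: 5 × 0.3546 × 0.946 = 1.67726
  25–29: 5 × 0.2340 × 0.931 = 1.08927
  30–34: 5 × 0.0518 × 0.924 = 0.23932
  35–39: 5 × 0.0035 × 0.908 = 0.01589
  40–44: 5 × 0.0001 × 0.898 = 0.00045
  45–49: 5 × 0.0000 × 0.892 = 0.00000
Sum = 3.55108
NRR = 0.490 × 3.55108 = 1.74003
An NRR exceeding 1 indicates intrinsic growth under these rates.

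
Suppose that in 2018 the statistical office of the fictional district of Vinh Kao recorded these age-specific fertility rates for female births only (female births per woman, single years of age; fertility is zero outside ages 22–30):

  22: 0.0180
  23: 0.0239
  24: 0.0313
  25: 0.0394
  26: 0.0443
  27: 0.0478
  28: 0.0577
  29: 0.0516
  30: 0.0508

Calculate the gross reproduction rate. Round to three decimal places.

0.365

Sum of female ASFRs = 0.0180 + 0.0239 + 0.0313 + 0.0394 + 0.0443 + 0.0478 + 0.0577 + 0.0516 + 0.0508 = 0.3648
GRR = 0.3648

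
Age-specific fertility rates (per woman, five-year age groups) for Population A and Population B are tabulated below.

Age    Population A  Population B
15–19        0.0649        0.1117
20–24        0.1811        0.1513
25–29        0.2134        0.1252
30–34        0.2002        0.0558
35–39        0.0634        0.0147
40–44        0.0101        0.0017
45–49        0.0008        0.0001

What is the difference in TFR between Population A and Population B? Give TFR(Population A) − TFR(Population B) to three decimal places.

Population A:
  Sum of ASFRs = 0.0649 + 0.1811 + 0.2134 + 0.2002 + 0.0634 + 0.0101 + 0.0008 = 0.7339
  TFR = 5 × 0.7339 = 3.6695
Population B:
  Sum of ASFRs = 0.1117 + 0.1513 + 0.1252 + 0.0558 + 0.0147 + 0.0017 + 0.0001 = 0.4605
  TFR = 5 × 0.4605 = 2.3025
Difference = 3.6695 − 2.3025 = 1.367

1.367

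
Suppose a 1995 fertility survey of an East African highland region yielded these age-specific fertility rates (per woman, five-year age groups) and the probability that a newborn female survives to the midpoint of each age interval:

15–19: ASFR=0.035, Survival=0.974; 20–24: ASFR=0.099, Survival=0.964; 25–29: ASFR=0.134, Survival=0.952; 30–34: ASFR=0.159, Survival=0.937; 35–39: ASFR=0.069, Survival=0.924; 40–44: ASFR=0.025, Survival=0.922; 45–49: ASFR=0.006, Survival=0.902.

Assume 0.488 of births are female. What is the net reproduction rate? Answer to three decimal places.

1.216

Proportion female at birth = 0.488.
Per-age-group product (5 × ASFR × survival probability):
  15–19: 5 × 0.035 × 0.974 = 0.17045
  20–24: 5 × 0.099 × 0.964 = 0.47718
  25–29: 5 × 0.134 × 0.952 = 0.63784
  30–34: 5 × 0.159 × 0.937 = 0.74492
  35–39: 5 × 0.069 × 0.924 = 0.31878
  40–44: 5 × 0.025 × 0.922 = 0.11525
  45–49: 5 × 0.006 × 0.902 = 0.02706
Sum = 2.49148
NRR = 0.488 × 2.49148 = 1.21584
NRR > 1, so each generation more than replaces itself.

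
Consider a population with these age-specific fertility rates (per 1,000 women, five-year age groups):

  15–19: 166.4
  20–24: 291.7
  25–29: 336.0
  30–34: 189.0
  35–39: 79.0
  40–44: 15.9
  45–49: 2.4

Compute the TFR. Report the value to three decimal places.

Sum of ASFRs = 166.4 + 291.7 + 336.0 + 189.0 + 79.0 + 15.9 + 2.4 = 1080.4
TFR = 5 × 1080.4 / 1000 = 5.402

5.402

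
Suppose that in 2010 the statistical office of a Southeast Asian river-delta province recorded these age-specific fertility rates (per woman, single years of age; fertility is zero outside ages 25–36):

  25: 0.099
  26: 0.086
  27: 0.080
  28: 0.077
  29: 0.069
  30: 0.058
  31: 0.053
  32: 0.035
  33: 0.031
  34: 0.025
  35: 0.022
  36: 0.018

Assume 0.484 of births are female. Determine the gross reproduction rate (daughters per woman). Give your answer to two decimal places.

0.32

Proportion female at birth = 0.484.
Sum of ASFRs = 0.099 + 0.086 + 0.080 + 0.077 + 0.069 + 0.058 + 0.053 + 0.035 + 0.031 + 0.025 + 0.022 + 0.018 = 0.653
TFR = 0.653
GRR = 0.484 × 0.653 = 0.31605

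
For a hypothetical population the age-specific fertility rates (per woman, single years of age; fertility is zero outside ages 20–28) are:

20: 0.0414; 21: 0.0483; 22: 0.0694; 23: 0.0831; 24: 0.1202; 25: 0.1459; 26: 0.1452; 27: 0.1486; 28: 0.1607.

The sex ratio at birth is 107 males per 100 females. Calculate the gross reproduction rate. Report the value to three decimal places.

0.465

Proportion female at birth = 100 / (100 + 107) = 0.48309.
Sum of ASFRs = 0.0414 + 0.0483 + 0.0694 + 0.0831 + 0.1202 + 0.1459 + 0.1452 + 0.1486 + 0.1607 = 0.9628
TFR = 0.9628
GRR = 0.48309 × 0.9628 = 0.46512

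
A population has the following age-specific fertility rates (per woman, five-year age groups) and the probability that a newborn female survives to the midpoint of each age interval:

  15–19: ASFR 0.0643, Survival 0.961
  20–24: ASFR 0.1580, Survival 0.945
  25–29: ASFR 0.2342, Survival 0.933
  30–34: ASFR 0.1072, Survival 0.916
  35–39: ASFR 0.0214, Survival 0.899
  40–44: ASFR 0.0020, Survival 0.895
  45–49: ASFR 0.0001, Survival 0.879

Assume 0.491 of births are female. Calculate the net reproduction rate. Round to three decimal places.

Proportion female at birth = 0.491.
Each age group contributes 5 × ASFR × survival:
  15–19: 5 × 0.0643 × 0.961 = 0.30896
  20–24: 5 × 0.1580 × 0.945 = 0.74655
  25–29: 5 × 0.2342 × 0.933 = 1.09254
  30–34: 5 × 0.1072 × 0.916 = 0.49098
  35–39: 5 × 0.0214 × 0.899 = 0.09619
  40–44: 5 × 0.0020 × 0.895 = 0.00895
  45–49: 5 × 0.0001 × 0.879 = 0.00044
Sum = 2.74461
NRR = 0.491 × 2.74461 = 1.34760

1.348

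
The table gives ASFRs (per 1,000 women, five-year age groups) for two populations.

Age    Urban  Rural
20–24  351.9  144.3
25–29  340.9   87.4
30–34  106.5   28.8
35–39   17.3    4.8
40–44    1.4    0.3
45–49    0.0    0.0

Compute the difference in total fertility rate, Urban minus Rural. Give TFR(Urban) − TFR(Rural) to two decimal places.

Urban:
  Sum of ASFRs = 351.9 + 340.9 + 106.5 + 17.3 + 1.4 + 0.0 = 818.0
  TFR = 5 × 818.0 / 1000 = 4.09
Rural:
  Sum of ASFRs = 144.3 + 87.4 + 28.8 + 4.8 + 0.3 + 0.0 = 265.6
  TFR = 5 × 265.6 / 1000 = 1.328
Difference = 4.09 − 1.328 = 2.762

2.76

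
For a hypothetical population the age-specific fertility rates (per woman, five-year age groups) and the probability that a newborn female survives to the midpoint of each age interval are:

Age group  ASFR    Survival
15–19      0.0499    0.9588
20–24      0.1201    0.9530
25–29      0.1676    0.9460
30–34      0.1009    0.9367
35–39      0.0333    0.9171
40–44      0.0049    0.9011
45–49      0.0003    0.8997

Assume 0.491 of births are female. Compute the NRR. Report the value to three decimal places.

Proportion female at birth = 0.491.
Per-age-group product (5 × ASFR × survival probability):
  15–19: 5 × 0.0499 × 0.9588 = 0.23922
  20–24: 5 × 0.1201 × 0.9530 = 0.57228
  25–29: 5 × 0.1676 × 0.9460 = 0.79275
  30–34: 5 × 0.1009 × 0.9367 = 0.47257
  35–39: 5 × 0.0333 × 0.9171 = 0.15270
  40–44: 5 × 0.0049 × 0.9011 = 0.02208
  45–49: 5 × 0.0003 × 0.8997 = 0.00135
Sum = 2.25295
NRR = 0.491 × 2.25295 = 1.10620

1.106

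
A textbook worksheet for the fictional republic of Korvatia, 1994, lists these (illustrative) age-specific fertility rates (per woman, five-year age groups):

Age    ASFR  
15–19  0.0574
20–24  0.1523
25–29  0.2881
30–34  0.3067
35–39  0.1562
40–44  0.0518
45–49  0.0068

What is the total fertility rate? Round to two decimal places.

5.10

Sum of ASFRs = 0.0574 + 0.1523 + 0.2881 + 0.3067 + 0.1562 + 0.0518 + 0.0068 = 1.0193
TFR = 5 × 1.0193 = 5.0965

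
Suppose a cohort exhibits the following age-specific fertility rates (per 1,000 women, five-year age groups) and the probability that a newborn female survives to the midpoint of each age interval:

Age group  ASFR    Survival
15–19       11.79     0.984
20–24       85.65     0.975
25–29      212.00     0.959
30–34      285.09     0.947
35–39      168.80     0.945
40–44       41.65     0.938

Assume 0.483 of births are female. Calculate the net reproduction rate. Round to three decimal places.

Proportion female at birth = 0.483.
Each age group contributes 5 × ASFR × survival:
  15–19: 5 × 11.79/1000 × 0.984 = 0.05801
  20–24: 5 × 85.65/1000 × 0.975 = 0.41754
  25–29: 5 × 212.00/1000 × 0.959 = 1.01654
  30–34: 5 × 285.09/1000 × 0.947 = 1.34990
  35–39: 5 × 168.80/1000 × 0.945 = 0.79758
  40–44: 5 × 41.65/1000 × 0.938 = 0.19534
Sum = 3.83491
NRR = 0.483 × 3.83491 = 1.85226
With NRR above 1 the population is above replacement fertility.

1.852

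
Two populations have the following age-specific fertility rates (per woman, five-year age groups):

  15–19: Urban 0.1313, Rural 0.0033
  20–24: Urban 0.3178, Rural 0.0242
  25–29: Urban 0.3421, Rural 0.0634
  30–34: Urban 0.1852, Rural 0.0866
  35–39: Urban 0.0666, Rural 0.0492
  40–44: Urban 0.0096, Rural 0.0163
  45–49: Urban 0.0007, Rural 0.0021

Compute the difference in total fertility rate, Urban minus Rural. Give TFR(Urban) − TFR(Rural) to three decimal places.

Urban:
  Sum of ASFRs = 0.1313 + 0.3178 + 0.3421 + 0.1852 + 0.0666 + 0.0096 + 0.0007 = 1.0533
  TFR = 5 × 1.0533 = 5.2665
Rural:
  Sum of ASFRs = 0.0033 + 0.0242 + 0.0634 + 0.0866 + 0.0492 + 0.0163 + 0.0021 = 0.2451
  TFR = 5 × 0.2451 = 1.2255
Difference = 5.2665 − 1.2255 = 4.041

4.041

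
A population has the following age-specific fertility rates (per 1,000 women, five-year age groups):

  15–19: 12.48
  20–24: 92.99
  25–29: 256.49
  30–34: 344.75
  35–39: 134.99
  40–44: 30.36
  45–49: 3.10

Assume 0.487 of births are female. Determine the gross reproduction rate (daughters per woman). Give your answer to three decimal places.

Proportion female at birth = 0.487.
Sum of ASFRs = 12.48 + 92.99 + 256.49 + 344.75 + 134.99 + 30.36 + 3.10 = 875.16
TFR = 5 × 875.16 / 1000 = 4.3758
GRR = 0.487 × 4.3758 = 2.13101

2.131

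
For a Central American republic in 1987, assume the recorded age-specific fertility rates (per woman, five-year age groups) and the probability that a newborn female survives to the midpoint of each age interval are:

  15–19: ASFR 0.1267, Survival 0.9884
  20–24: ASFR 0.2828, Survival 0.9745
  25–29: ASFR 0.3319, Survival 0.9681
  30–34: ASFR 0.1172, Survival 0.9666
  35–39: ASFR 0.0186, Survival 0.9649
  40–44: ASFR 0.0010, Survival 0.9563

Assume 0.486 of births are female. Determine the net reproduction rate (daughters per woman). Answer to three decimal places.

2.076

Proportion female at birth = 0.486.
Each age group contributes 5 × ASFR × survival:
  15–19: 5 × 0.1267 × 0.9884 = 0.62615
  20–24: 5 × 0.2828 × 0.9745 = 1.37794
  25–29: 5 × 0.3319 × 0.9681 = 1.60656
  30–34: 5 × 0.1172 × 0.9666 = 0.56643
  35–39: 5 × 0.0186 × 0.9649 = 0.08974
  40–44: 5 × 0.0010 × 0.9563 = 0.00478
Sum = 4.27160
NRR = 0.486 × 4.27160 = 2.07600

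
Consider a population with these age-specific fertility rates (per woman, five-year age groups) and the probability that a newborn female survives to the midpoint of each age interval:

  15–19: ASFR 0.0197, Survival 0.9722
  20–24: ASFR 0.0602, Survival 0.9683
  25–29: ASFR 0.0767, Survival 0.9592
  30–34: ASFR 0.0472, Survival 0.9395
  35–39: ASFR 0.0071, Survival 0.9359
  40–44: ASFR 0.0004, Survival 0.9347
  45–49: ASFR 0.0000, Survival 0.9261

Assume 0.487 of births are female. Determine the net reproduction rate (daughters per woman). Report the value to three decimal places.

0.493

Proportion female at birth = 0.487.
Per-age-group product (5 × ASFR × survival probability):
  15–19: 5 × 0.0197 × 0.9722 = 0.09576
  20–24: 5 × 0.0602 × 0.9683 = 0.29146
  25–29: 5 × 0.0767 × 0.9592 = 0.36785
  30–34: 5 × 0.0472 × 0.9395 = 0.22172
  35–39: 5 × 0.0071 × 0.9359 = 0.03322
  40–44: 5 × 0.0004 × 0.9347 = 0.00187
  45–49: 5 × 0.0000 × 0.9261 = 0.00000
Sum = 1.01188
NRR = 0.487 × 1.01188 = 0.49279
With NRR below 1 the population is below replacement fertility.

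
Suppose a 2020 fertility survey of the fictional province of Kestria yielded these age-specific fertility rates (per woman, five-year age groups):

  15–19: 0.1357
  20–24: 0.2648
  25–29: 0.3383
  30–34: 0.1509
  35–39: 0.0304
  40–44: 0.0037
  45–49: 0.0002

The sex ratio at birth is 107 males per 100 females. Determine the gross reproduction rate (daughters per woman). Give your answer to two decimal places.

2.23

Proportion female at birth = 100 / (100 + 107) = 0.48309.
Sum of ASFRs = 0.1357 + 0.2648 + 0.3383 + 0.1509 + 0.0304 + 0.0037 + 0.0002 = 0.9240
TFR = 5 × 0.9240 = 4.62
GRR = 0.48309 × 4.62 = 2.23188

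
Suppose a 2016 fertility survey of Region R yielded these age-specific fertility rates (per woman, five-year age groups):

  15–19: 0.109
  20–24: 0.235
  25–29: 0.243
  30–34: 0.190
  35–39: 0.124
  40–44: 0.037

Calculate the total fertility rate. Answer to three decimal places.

4.690

Sum of ASFRs = 0.109 + 0.235 + 0.243 + 0.190 + 0.124 + 0.037 = 0.938
TFR = 5 × 0.938 = 4.69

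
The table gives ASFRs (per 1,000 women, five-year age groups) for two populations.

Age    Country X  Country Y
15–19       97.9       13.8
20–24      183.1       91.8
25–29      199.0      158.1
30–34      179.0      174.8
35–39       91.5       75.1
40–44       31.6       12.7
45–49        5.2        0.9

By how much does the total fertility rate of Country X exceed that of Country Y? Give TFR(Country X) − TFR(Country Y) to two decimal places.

Country X:
  Sum of ASFRs = 97.9 + 183.1 + 199.0 + 179.0 + 91.5 + 31.6 + 5.2 = 787.3
  TFR = 5 × 787.3 / 1000 = 3.9365
Country Y:
  Sum of ASFRs = 13.8 + 91.8 + 158.1 + 174.8 + 75.1 + 12.7 + 0.9 = 527.2
  TFR = 5 × 527.2 / 1000 = 2.636
Difference = 3.9365 − 2.636 = 1.3005

1.30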